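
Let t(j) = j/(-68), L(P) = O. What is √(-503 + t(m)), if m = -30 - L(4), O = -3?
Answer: I*√581009/34 ≈ 22.419*I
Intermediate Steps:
L(P) = -3
m = -27 (m = -30 - 1*(-3) = -30 + 3 = -27)
t(j) = -j/68 (t(j) = j*(-1/68) = -j/68)
√(-503 + t(m)) = √(-503 - 1/68*(-27)) = √(-503 + 27/68) = √(-34177/68) = I*√581009/34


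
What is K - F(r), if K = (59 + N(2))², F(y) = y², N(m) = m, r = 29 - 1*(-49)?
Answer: -2363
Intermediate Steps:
r = 78 (r = 29 + 49 = 78)
K = 3721 (K = (59 + 2)² = 61² = 3721)
K - F(r) = 3721 - 1*78² = 3721 - 1*6084 = 3721 - 6084 = -2363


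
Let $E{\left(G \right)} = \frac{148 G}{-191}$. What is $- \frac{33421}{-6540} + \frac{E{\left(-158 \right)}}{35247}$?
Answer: $\frac{25016557653}{4892048620} \approx 5.1137$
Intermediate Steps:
$E{\left(G \right)} = - \frac{148 G}{191}$ ($E{\left(G \right)} = 148 G \left(- \frac{1}{191}\right) = - \frac{148 G}{191}$)
$- \frac{33421}{-6540} + \frac{E{\left(-158 \right)}}{35247} = - \frac{33421}{-6540} + \frac{\left(- \frac{148}{191}\right) \left(-158\right)}{35247} = \left(-33421\right) \left(- \frac{1}{6540}\right) + \frac{23384}{191} \cdot \frac{1}{35247} = \frac{33421}{6540} + \frac{23384}{6732177} = \frac{25016557653}{4892048620}$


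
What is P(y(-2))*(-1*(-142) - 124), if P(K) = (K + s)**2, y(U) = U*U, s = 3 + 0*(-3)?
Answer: 882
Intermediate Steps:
s = 3 (s = 3 + 0 = 3)
y(U) = U**2
P(K) = (3 + K)**2 (P(K) = (K + 3)**2 = (3 + K)**2)
P(y(-2))*(-1*(-142) - 124) = (3 + (-2)**2)**2*(-1*(-142) - 124) = (3 + 4)**2*(142 - 124) = 7**2*18 = 49*18 = 882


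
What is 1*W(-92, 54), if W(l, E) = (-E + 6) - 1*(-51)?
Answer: 3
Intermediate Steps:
W(l, E) = 57 - E (W(l, E) = (6 - E) + 51 = 57 - E)
1*W(-92, 54) = 1*(57 - 1*54) = 1*(57 - 54) = 1*3 = 3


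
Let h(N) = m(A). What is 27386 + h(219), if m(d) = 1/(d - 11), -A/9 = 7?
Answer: 2026563/74 ≈ 27386.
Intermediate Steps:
A = -63 (A = -9*7 = -63)
m(d) = 1/(-11 + d)
h(N) = -1/74 (h(N) = 1/(-11 - 63) = 1/(-74) = -1/74)
27386 + h(219) = 27386 - 1/74 = 2026563/74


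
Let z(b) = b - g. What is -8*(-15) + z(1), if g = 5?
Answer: 116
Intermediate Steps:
z(b) = -5 + b (z(b) = b - 1*5 = b - 5 = -5 + b)
-8*(-15) + z(1) = -8*(-15) + (-5 + 1) = 120 - 4 = 116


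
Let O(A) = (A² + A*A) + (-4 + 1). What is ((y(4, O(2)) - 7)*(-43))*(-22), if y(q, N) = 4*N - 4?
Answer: 8514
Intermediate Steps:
O(A) = -3 + 2*A² (O(A) = (A² + A²) - 3 = 2*A² - 3 = -3 + 2*A²)
y(q, N) = -4 + 4*N
((y(4, O(2)) - 7)*(-43))*(-22) = (((-4 + 4*(-3 + 2*2²)) - 7)*(-43))*(-22) = (((-4 + 4*(-3 + 2*4)) - 7)*(-43))*(-22) = (((-4 + 4*(-3 + 8)) - 7)*(-43))*(-22) = (((-4 + 4*5) - 7)*(-43))*(-22) = (((-4 + 20) - 7)*(-43))*(-22) = ((16 - 7)*(-43))*(-22) = (9*(-43))*(-22) = -387*(-22) = 8514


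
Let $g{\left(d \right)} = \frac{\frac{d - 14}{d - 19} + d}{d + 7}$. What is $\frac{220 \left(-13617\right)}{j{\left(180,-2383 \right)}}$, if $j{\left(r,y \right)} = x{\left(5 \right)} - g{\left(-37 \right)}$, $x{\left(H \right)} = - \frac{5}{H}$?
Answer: $\frac{5032843200}{3701} \approx 1.3599 \cdot 10^{6}$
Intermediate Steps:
$g{\left(d \right)} = \frac{d + \frac{-14 + d}{-19 + d}}{7 + d}$ ($g{\left(d \right)} = \frac{\frac{-14 + d}{-19 + d} + d}{7 + d} = \frac{d + \frac{-14 + d}{-19 + d}}{7 + d}$)
$j{\left(r,y \right)} = - \frac{3701}{1680}$ ($j{\left(r,y \right)} = - \frac{5}{5} - \frac{14 - \left(-37\right)^{2} + 18 \left(-37\right)}{133 - \left(-37\right)^{2} + 12 \left(-37\right)} = \left(-5\right) \frac{1}{5} - \frac{14 - 1369 - 666}{133 - 1369 - 444} = -1 - \frac{14 - 1369 - 666}{133 - 1369 - 444} = -1 - \frac{1}{-1680} \left(-2021\right) = -1 - \left(- \frac{1}{1680}\right) \left(-2021\right) = -1 - \frac{2021}{1680} = - \frac{3701}{1680}$)
$\frac{220 \left(-13617\right)}{j{\left(180,-2383 \right)}} = \frac{220 \left(-13617\right)}{- \frac{3701}{1680}} = \left(-2995740\right) \left(- \frac{1680}{3701}\right) = \frac{5032843200}{3701}$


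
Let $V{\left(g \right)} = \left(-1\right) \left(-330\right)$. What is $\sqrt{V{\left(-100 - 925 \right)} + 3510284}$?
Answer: $\sqrt{3510614} \approx 1873.7$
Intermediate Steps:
$V{\left(g \right)} = 330$
$\sqrt{V{\left(-100 - 925 \right)} + 3510284} = \sqrt{330 + 3510284} = \sqrt{3510614}$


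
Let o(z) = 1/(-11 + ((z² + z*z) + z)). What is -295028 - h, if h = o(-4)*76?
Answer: -5015552/17 ≈ -2.9503e+5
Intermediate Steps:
o(z) = 1/(-11 + z + 2*z²) (o(z) = 1/(-11 + ((z² + z²) + z)) = 1/(-11 + (2*z² + z)) = 1/(-11 + (z + 2*z²)) = 1/(-11 + z + 2*z²))
h = 76/17 (h = 76/(-11 - 4 + 2*(-4)²) = 76/(-11 - 4 + 2*16) = 76/(-11 - 4 + 32) = 76/17 ≈ 4.4706)
-295028 - h = -295028 - 1*76/17 = -295028 - 76/17 = -5015552/17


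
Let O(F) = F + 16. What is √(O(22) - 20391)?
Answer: I*√20353 ≈ 142.66*I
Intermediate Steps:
O(F) = 16 + F
√(O(22) - 20391) = √((16 + 22) - 20391) = √(38 - 20391) = √(-20353) = I*√20353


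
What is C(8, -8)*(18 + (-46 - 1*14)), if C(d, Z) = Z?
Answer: 336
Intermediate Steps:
C(8, -8)*(18 + (-46 - 1*14)) = -8*(18 + (-46 - 1*14)) = -8*(18 + (-46 - 14)) = -8*(18 - 60) = -8*(-42) = 336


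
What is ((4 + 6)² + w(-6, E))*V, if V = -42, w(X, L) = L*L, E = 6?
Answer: -5712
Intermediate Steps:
w(X, L) = L²
((4 + 6)² + w(-6, E))*V = ((4 + 6)² + 6²)*(-42) = (10² + 36)*(-42) = (100 + 36)*(-42) = 136*(-42) = -5712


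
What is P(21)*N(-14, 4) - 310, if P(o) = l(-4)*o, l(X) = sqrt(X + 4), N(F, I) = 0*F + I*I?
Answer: -310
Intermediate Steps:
N(F, I) = I**2 (N(F, I) = 0 + I**2 = I**2)
l(X) = sqrt(4 + X)
P(o) = 0 (P(o) = sqrt(4 - 4)*o = sqrt(0)*o = 0*o = 0)
P(21)*N(-14, 4) - 310 = 0*4**2 - 310 = 0*16 - 310 = 0 - 310 = -310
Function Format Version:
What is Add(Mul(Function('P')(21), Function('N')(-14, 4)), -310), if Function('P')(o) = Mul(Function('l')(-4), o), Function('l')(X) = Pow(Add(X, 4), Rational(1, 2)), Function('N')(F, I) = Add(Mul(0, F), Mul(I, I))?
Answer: -310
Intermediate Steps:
Function('N')(F, I) = Pow(I, 2) (Function('N')(F, I) = Add(0, Pow(I, 2)) = Pow(I, 2))
Function('l')(X) = Pow(Add(4, X), Rational(1, 2))
Function('P')(o) = 0 (Function('P')(o) = Mul(Pow(Add(4, -4), Rational(1, 2)), o) = Mul(Pow(0, Rational(1, 2)), o) = Mul(0, o) = 0)
Add(Mul(Function('P')(21), Function('N')(-14, 4)), -310) = Add(Mul(0, Pow(4, 2)), -310) = Add(Mul(0, 16), -310) = Add(0, -310) = -310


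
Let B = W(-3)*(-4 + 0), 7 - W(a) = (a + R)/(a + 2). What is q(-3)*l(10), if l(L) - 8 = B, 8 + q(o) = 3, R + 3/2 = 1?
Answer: 30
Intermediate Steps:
R = -½ (R = -3/2 + 1 = -½ ≈ -0.50000)
q(o) = -5 (q(o) = -8 + 3 = -5)
W(a) = 7 - (-½ + a)/(2 + a) (W(a) = 7 - (a - ½)/(a + 2) = 7 - (-½ + a)/(2 + a))
B = -14 (B = ((29 + 12*(-3))/(2*(2 - 3)))*(-4 + 0) = ((½)*(29 - 36)/(-1))*(-4) = ((½)*(-1)*(-7))*(-4) = (7/2)*(-4) = -14)
l(L) = -6 (l(L) = 8 - 14 = -6)
q(-3)*l(10) = -5*(-6) = 30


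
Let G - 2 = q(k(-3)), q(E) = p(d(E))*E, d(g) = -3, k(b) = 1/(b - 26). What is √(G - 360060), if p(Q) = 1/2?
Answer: I*√1211235170/58 ≈ 600.05*I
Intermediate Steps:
k(b) = 1/(-26 + b)
p(Q) = ½
q(E) = E/2
G = 115/58 (G = 2 + 1/(2*(-26 - 3)) = 2 + (½)/(-29) = 2 + (½)*(-1/29) = 2 - 1/58 = 115/58 ≈ 1.9828)
√(G - 360060) = √(115/58 - 360060) = √(-20883365/58) = I*√1211235170/58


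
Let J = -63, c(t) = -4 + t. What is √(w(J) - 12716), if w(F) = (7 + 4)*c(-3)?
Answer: I*√12793 ≈ 113.11*I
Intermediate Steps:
w(F) = -77 (w(F) = (7 + 4)*(-4 - 3) = 11*(-7) = -77)
√(w(J) - 12716) = √(-77 - 12716) = √(-12793) = I*√12793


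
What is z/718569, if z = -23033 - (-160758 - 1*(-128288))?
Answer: 9437/718569 ≈ 0.013133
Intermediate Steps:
z = 9437 (z = -23033 - (-160758 + 128288) = -23033 - 1*(-32470) = -23033 + 32470 = 9437)
z/718569 = 9437/718569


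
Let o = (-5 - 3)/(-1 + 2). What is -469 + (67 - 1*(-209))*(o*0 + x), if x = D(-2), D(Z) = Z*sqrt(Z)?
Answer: -469 - 552*I*sqrt(2) ≈ -469.0 - 780.65*I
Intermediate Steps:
o = -8 (o = -8/1 = -8*1 = -8)
D(Z) = Z**(3/2)
x = -2*I*sqrt(2) (x = (-2)**(3/2) = -2*I*sqrt(2) ≈ -2.8284*I)
-469 + (67 - 1*(-209))*(o*0 + x) = -469 + (67 - 1*(-209))*(-8*0 - 2*I*sqrt(2)) = -469 + (67 + 209)*(0 - 2*I*sqrt(2)) = -469 + 276*(-2*I*sqrt(2)) = -469 - 552*I*sqrt(2)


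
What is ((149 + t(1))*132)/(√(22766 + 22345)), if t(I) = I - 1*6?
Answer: 576*√45111/1367 ≈ 89.494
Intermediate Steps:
t(I) = -6 + I (t(I) = I - 6 = -6 + I)
((149 + t(1))*132)/(√(22766 + 22345)) = ((149 + (-6 + 1))*132)/(√(22766 + 22345)) = ((149 - 5)*132)/(√45111) = (144*132)*(√45111/45111) = 19008*(√45111/45111) = 576*√45111/1367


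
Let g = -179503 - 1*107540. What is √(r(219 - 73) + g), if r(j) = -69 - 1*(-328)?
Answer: 8*I*√4481 ≈ 535.52*I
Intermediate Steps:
r(j) = 259 (r(j) = -69 + 328 = 259)
g = -287043 (g = -179503 - 107540 = -287043)
√(r(219 - 73) + g) = √(259 - 287043) = √(-286784) = 8*I*√4481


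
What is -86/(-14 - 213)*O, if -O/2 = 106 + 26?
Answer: -22704/227 ≈ -100.02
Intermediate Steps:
O = -264 (O = -2*(106 + 26) = -2*132 = -264)
-86/(-14 - 213)*O = -86/(-14 - 213)*(-264) = -86/(-227)*(-264) = -86*(-1/227)*(-264) = -(-86)*(-264)/227 = -1*22704/227 = -22704/227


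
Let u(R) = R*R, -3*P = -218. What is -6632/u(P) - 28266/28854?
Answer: -18247327/8162247 ≈ -2.2356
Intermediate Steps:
P = 218/3 (P = -1/3*(-218) = 218/3 ≈ 72.667)
u(R) = R**2
-6632/u(P) - 28266/28854 = -6632/((218/3)**2) - 28266/28854 = -6632/47524/9 - 28266*1/28854 = -6632*9/47524 - 673/687 = -14922/11881 - 673/687 = -18247327/8162247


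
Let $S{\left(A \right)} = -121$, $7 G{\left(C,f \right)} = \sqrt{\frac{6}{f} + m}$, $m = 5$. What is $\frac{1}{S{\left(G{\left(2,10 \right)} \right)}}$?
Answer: $- \frac{1}{121} \approx -0.0082645$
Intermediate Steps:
$G{\left(C,f \right)} = \frac{\sqrt{5 + \frac{6}{f}}}{7}$ ($G{\left(C,f \right)} = \frac{\sqrt{\frac{6}{f} + 5}}{7} = \frac{\sqrt{5 + \frac{6}{f}}}{7}$)
$\frac{1}{S{\left(G{\left(2,10 \right)} \right)}} = \frac{1}{-121} = - \frac{1}{121}$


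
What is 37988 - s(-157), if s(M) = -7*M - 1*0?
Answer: 36889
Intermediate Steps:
s(M) = -7*M (s(M) = -7*M + 0 = -7*M)
37988 - s(-157) = 37988 - (-7)*(-157) = 37988 - 1*1099 = 37988 - 1099 = 36889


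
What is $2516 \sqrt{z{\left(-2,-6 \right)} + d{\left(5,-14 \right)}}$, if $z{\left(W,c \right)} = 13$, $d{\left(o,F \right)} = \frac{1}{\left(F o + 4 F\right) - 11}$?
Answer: $\frac{5032 \sqrt{60965}}{137} \approx 9069.0$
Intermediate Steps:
$d{\left(o,F \right)} = \frac{1}{-11 + 4 F + F o}$ ($d{\left(o,F \right)} = \frac{1}{\left(4 F + F o\right) - 11} = \frac{1}{-11 + 4 F + F o}$)
$2516 \sqrt{z{\left(-2,-6 \right)} + d{\left(5,-14 \right)}} = 2516 \sqrt{13 + \frac{1}{-11 + 4 \left(-14\right) - 70}} = 2516 \sqrt{13 + \frac{1}{-11 - 56 - 70}} = 2516 \sqrt{13 + \frac{1}{-137}} = 2516 \sqrt{13 - \frac{1}{137}} = 2516 \sqrt{\frac{1780}{137}} = 2516 \frac{2 \sqrt{60965}}{137} = \frac{5032 \sqrt{60965}}{137}$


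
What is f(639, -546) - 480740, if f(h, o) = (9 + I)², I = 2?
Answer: -480619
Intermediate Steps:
f(h, o) = 121 (f(h, o) = (9 + 2)² = 11² = 121)
f(639, -546) - 480740 = 121 - 480740 = -480619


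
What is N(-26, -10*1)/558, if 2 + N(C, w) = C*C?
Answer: 337/279 ≈ 1.2079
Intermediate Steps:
N(C, w) = -2 + C² (N(C, w) = -2 + C*C = -2 + C²)
N(-26, -10*1)/558 = (-2 + (-26)²)/558 = (-2 + 676)*(1/558) = 674*(1/558) = 337/279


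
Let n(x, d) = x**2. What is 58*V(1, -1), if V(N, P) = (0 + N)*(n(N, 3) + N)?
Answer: 116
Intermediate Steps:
V(N, P) = N*(N + N**2) (V(N, P) = (0 + N)*(N**2 + N) = N*(N + N**2))
58*V(1, -1) = 58*(1**2*(1 + 1)) = 58*(1*2) = 58*2 = 116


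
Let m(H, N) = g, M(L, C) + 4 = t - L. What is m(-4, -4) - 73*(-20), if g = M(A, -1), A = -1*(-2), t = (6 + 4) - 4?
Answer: 1460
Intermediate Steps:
t = 6 (t = 10 - 4 = 6)
A = 2
M(L, C) = 2 - L (M(L, C) = -4 + (6 - L) = 2 - L)
g = 0 (g = 2 - 1*2 = 2 - 2 = 0)
m(H, N) = 0
m(-4, -4) - 73*(-20) = 0 - 73*(-20) = 0 + 1460 = 1460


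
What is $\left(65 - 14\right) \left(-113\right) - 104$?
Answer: $-5867$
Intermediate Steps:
$\left(65 - 14\right) \left(-113\right) - 104 = 51 \left(-113\right) - 104 = -5763 - 104 = -5867$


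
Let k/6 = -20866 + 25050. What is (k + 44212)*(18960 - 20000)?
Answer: -72088640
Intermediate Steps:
k = 25104 (k = 6*(-20866 + 25050) = 6*4184 = 25104)
(k + 44212)*(18960 - 20000) = (25104 + 44212)*(18960 - 20000) = 69316*(-1040) = -72088640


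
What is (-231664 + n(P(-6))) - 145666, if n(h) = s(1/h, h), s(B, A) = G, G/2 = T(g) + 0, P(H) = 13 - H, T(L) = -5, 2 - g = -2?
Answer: -377340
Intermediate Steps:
g = 4 (g = 2 - 1*(-2) = 2 + 2 = 4)
G = -10 (G = 2*(-5 + 0) = 2*(-5) = -10)
s(B, A) = -10
n(h) = -10
(-231664 + n(P(-6))) - 145666 = (-231664 - 10) - 145666 = -231674 - 145666 = -377340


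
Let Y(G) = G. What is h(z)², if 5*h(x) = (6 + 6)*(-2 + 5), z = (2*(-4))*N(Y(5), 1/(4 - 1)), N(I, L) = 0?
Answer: 1296/25 ≈ 51.840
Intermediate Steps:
z = 0 (z = (2*(-4))*0 = -8*0 = 0)
h(x) = 36/5 (h(x) = ((6 + 6)*(-2 + 5))/5 = (12*3)/5 = (⅕)*36 = 36/5)
h(z)² = (36/5)² = 1296/25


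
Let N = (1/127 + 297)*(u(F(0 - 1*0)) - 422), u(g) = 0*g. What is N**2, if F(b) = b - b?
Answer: 253377630265600/16129 ≈ 1.5709e+10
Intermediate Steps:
F(b) = 0
u(g) = 0
N = -15917840/127 (N = (1/127 + 297)*(0 - 422) = (1/127 + 297)*(-422) = (37720/127)*(-422) = -15917840/127 ≈ -1.2534e+5)
N**2 = (-15917840/127)**2 = 253377630265600/16129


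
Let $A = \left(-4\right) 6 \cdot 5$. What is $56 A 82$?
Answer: $-551040$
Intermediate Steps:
$A = -120$ ($A = \left(-24\right) 5 = -120$)
$56 A 82 = 56 \left(-120\right) 82 = \left(-6720\right) 82 = -551040$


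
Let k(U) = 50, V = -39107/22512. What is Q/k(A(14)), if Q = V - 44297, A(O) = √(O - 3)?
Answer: -997253171/1125600 ≈ -885.97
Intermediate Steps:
V = -39107/22512 (V = -39107*1/22512 = -39107/22512 ≈ -1.7372)
A(O) = √(-3 + O)
Q = -997253171/22512 (Q = -39107/22512 - 44297 = -997253171/22512 ≈ -44299.)
Q/k(A(14)) = -997253171/22512/50 = -997253171/22512*1/50 = -997253171/1125600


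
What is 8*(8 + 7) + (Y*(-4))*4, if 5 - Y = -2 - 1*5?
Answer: -72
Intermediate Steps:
Y = 12 (Y = 5 - (-2 - 1*5) = 5 - (-2 - 5) = 5 - 1*(-7) = 5 + 7 = 12)
8*(8 + 7) + (Y*(-4))*4 = 8*(8 + 7) + (12*(-4))*4 = 8*15 - 48*4 = 120 - 192 = -72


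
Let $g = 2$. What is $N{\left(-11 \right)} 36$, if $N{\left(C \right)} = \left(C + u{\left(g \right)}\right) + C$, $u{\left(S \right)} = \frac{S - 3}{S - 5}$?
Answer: $-780$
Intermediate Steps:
$u{\left(S \right)} = \frac{-3 + S}{-5 + S}$
$N{\left(C \right)} = \frac{1}{3} + 2 C$ ($N{\left(C \right)} = \left(C + \frac{-3 + 2}{-5 + 2}\right) + C = \left(C + \frac{1}{-3} \left(-1\right)\right) + C = \left(C - - \frac{1}{3}\right) + C = \left(C + \frac{1}{3}\right) + C = \left(\frac{1}{3} + C\right) + C = \frac{1}{3} + 2 C$)
$N{\left(-11 \right)} 36 = \left(\frac{1}{3} + 2 \left(-11\right)\right) 36 = \left(\frac{1}{3} - 22\right) 36 = \left(- \frac{65}{3}\right) 36 = -780$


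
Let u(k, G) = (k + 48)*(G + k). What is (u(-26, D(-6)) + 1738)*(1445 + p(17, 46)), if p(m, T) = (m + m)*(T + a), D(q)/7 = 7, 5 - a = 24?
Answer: 5302572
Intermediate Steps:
a = -19 (a = 5 - 1*24 = 5 - 24 = -19)
D(q) = 49 (D(q) = 7*7 = 49)
u(k, G) = (48 + k)*(G + k)
p(m, T) = 2*m*(-19 + T) (p(m, T) = (m + m)*(T - 19) = (2*m)*(-19 + T) = 2*m*(-19 + T))
(u(-26, D(-6)) + 1738)*(1445 + p(17, 46)) = (((-26)² + 48*49 + 48*(-26) + 49*(-26)) + 1738)*(1445 + 2*17*(-19 + 46)) = ((676 + 2352 - 1248 - 1274) + 1738)*(1445 + 2*17*27) = (506 + 1738)*(1445 + 918) = 2244*2363 = 5302572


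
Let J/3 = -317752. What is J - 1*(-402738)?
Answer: -550518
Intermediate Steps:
J = -953256 (J = 3*(-317752) = -953256)
J - 1*(-402738) = -953256 - 1*(-402738) = -953256 + 402738 = -550518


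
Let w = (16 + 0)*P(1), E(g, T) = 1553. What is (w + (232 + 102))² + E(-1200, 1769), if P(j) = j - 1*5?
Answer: 74453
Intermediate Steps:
P(j) = -5 + j (P(j) = j - 5 = -5 + j)
w = -64 (w = (16 + 0)*(-5 + 1) = 16*(-4) = -64)
(w + (232 + 102))² + E(-1200, 1769) = (-64 + (232 + 102))² + 1553 = (-64 + 334)² + 1553 = 270² + 1553 = 72900 + 1553 = 74453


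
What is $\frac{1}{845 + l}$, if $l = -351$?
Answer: $\frac{1}{494} \approx 0.0020243$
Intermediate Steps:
$\frac{1}{845 + l} = \frac{1}{845 - 351} = \frac{1}{494}$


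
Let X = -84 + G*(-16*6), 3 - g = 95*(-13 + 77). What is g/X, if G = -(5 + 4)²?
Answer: -6077/7692 ≈ -0.79004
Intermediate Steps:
G = -81 (G = -1*9² = -1*81 = -81)
g = -6077 (g = 3 - 95*(-13 + 77) = 3 - 95*64 = 3 - 1*6080 = 3 - 6080 = -6077)
X = 7692 (X = -84 - (-1296)*6 = -84 - 81*(-96) = -84 + 7776 = 7692)
g/X = -6077/7692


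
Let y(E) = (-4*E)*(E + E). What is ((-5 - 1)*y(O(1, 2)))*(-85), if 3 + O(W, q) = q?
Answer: -4080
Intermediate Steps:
O(W, q) = -3 + q
y(E) = -8*E² (y(E) = (-4*E)*(2*E) = -8*E²)
((-5 - 1)*y(O(1, 2)))*(-85) = ((-5 - 1)*(-8*(-3 + 2)²))*(-85) = -(-48)*(-1)²*(-85) = -(-48)*(-85) = -6*(-8)*(-85) = 48*(-85) = -4080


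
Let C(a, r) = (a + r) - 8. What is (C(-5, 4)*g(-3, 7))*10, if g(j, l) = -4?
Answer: 360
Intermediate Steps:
C(a, r) = -8 + a + r
(C(-5, 4)*g(-3, 7))*10 = ((-8 - 5 + 4)*(-4))*10 = -9*(-4)*10 = 36*10 = 360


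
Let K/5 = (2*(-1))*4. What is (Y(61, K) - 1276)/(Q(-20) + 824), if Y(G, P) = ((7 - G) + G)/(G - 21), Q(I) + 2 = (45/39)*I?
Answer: -221143/138480 ≈ -1.5969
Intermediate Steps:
Q(I) = -2 + 15*I/13 (Q(I) = -2 + (45/39)*I = -2 + (45*(1/39))*I = -2 + 15*I/13)
K = -40 (K = 5*((2*(-1))*4) = 5*(-2*4) = 5*(-8) = -40)
Y(G, P) = 7/(-21 + G)
(Y(61, K) - 1276)/(Q(-20) + 824) = (7/(-21 + 61) - 1276)/((-2 + (15/13)*(-20)) + 824) = (7/40 - 1276)/((-2 - 300/13) + 824) = (7*(1/40) - 1276)/(-326/13 + 824) = (7/40 - 1276)/(10386/13) = -51033/40*13/10386 = -221143/138480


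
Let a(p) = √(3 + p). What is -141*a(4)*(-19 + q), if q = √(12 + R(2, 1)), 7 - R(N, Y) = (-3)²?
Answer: 141*√7*(19 - √10) ≈ 5908.3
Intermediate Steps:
R(N, Y) = -2 (R(N, Y) = 7 - 1*(-3)² = 7 - 1*9 = 7 - 9 = -2)
q = √10 (q = √(12 - 2) = √10 ≈ 3.1623)
-141*a(4)*(-19 + q) = -141*√(3 + 4)*(-19 + √10) = -141*√7*(-19 + √10)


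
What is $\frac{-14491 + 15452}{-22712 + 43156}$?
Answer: $\frac{961}{20444} \approx 0.047006$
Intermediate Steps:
$\frac{-14491 + 15452}{-22712 + 43156} = \frac{961}{20444}$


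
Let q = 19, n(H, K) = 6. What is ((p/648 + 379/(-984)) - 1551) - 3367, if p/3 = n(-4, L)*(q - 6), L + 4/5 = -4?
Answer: -14518007/2952 ≈ -4918.0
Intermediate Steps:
L = -24/5 (L = -4/5 - 4 = -24/5 ≈ -4.8000)
p = 234 (p = 3*(6*(19 - 6)) = 3*(6*13) = 3*78 = 234)
((p/648 + 379/(-984)) - 1551) - 3367 = ((234/648 + 379/(-984)) - 1551) - 3367 = ((234*(1/648) + 379*(-1/984)) - 1551) - 3367 = ((13/36 - 379/984) - 1551) - 3367 = (-71/2952 - 1551) - 3367 = -4578623/2952 - 3367 = -14518007/2952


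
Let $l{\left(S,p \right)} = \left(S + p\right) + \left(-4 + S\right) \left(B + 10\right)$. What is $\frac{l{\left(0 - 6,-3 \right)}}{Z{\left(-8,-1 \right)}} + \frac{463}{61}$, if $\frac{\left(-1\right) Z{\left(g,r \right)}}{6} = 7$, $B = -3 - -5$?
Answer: $\frac{9105}{854} \approx 10.662$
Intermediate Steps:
$B = 2$ ($B = -3 + 5 = 2$)
$l{\left(S,p \right)} = -48 + p + 13 S$ ($l{\left(S,p \right)} = \left(S + p\right) + \left(-4 + S\right) \left(2 + 10\right) = \left(S + p\right) + \left(-4 + S\right) 12 = \left(S + p\right) + \left(-48 + 12 S\right) = -48 + p + 13 S$)
$Z{\left(g,r \right)} = -42$ ($Z{\left(g,r \right)} = \left(-6\right) 7 = -42$)
$\frac{l{\left(0 - 6,-3 \right)}}{Z{\left(-8,-1 \right)}} + \frac{463}{61} = \frac{-48 - 3 + 13 \left(0 - 6\right)}{-42} + \frac{463}{61} = \left(-48 - 3 + 13 \left(0 - 6\right)\right) \left(- \frac{1}{42}\right) + 463 \cdot \frac{1}{61} = \left(-48 - 3 + 13 \left(-6\right)\right) \left(- \frac{1}{42}\right) + \frac{463}{61} = \left(-48 - 3 - 78\right) \left(- \frac{1}{42}\right) + \frac{463}{61} = \left(-129\right) \left(- \frac{1}{42}\right) + \frac{463}{61} = \frac{43}{14} + \frac{463}{61} = \frac{9105}{854}$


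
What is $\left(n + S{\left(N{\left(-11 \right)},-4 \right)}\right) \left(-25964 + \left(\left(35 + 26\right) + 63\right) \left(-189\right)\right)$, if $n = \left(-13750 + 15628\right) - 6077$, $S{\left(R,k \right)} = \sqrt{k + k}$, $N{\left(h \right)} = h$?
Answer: $207430600 - 98800 i \sqrt{2} \approx 2.0743 \cdot 10^{8} - 1.3972 \cdot 10^{5} i$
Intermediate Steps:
$S{\left(R,k \right)} = \sqrt{2} \sqrt{k}$ ($S{\left(R,k \right)} = \sqrt{2 k} = \sqrt{2} \sqrt{k}$)
$n = -4199$ ($n = 1878 - 6077 = -4199$)
$\left(n + S{\left(N{\left(-11 \right)},-4 \right)}\right) \left(-25964 + \left(\left(35 + 26\right) + 63\right) \left(-189\right)\right) = \left(-4199 + \sqrt{2} \sqrt{-4}\right) \left(-25964 + \left(\left(35 + 26\right) + 63\right) \left(-189\right)\right) = \left(-4199 + \sqrt{2} \cdot 2 i\right) \left(-25964 + \left(61 + 63\right) \left(-189\right)\right) = \left(-4199 + 2 i \sqrt{2}\right) \left(-25964 + 124 \left(-189\right)\right) = \left(-4199 + 2 i \sqrt{2}\right) \left(-25964 - 23436\right) = \left(-4199 + 2 i \sqrt{2}\right) \left(-49400\right) = 207430600 - 98800 i \sqrt{2}$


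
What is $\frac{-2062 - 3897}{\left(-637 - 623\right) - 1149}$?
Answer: $\frac{5959}{2409} \approx 2.4736$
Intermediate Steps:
$\frac{-2062 - 3897}{\left(-637 - 623\right) - 1149} = - \frac{5959}{-1260 - 1149} = - \frac{5959}{-2409} = \left(-5959\right) \left(- \frac{1}{2409}\right) = \frac{5959}{2409}$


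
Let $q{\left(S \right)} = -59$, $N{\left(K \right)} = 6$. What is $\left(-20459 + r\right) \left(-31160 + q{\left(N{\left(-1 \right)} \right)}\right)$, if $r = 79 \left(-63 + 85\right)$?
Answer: $584450899$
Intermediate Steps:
$r = 1738$ ($r = 79 \cdot 22 = 1738$)
$\left(-20459 + r\right) \left(-31160 + q{\left(N{\left(-1 \right)} \right)}\right) = \left(-20459 + 1738\right) \left(-31160 - 59\right) = \left(-18721\right) \left(-31219\right) = 584450899$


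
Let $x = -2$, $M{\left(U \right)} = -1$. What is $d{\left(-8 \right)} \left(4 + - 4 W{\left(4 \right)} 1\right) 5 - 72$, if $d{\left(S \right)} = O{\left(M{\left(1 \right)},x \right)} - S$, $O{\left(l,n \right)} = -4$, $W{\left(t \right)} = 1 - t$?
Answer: $248$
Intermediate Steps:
$d{\left(S \right)} = -4 - S$
$d{\left(-8 \right)} \left(4 + - 4 W{\left(4 \right)} 1\right) 5 - 72 = \left(-4 - -8\right) \left(4 + - 4 \left(1 - 4\right) 1\right) 5 - 72 = \left(-4 + 8\right) \left(4 + - 4 \left(1 - 4\right) 1\right) 5 - 72 = 4 \left(4 + \left(-4\right) \left(-3\right) 1\right) 5 - 72 = 4 \left(4 + 12 \cdot 1\right) 5 - 72 = 4 \left(4 + 12\right) 5 - 72 = 4 \cdot 16 \cdot 5 - 72 = 4 \cdot 80 - 72 = 320 - 72 = 248$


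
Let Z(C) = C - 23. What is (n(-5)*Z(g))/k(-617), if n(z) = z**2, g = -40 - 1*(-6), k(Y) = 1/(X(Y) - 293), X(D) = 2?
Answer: 414675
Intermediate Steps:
k(Y) = -1/291 (k(Y) = 1/(2 - 293) = 1/(-291) = -1/291)
g = -34 (g = -40 + 6 = -34)
Z(C) = -23 + C
(n(-5)*Z(g))/k(-617) = ((-5)**2*(-23 - 34))/(-1/291) = (25*(-57))*(-291) = -1425*(-291) = 414675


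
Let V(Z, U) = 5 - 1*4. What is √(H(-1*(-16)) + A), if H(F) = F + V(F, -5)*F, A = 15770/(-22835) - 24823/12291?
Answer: √1588980503613/232917 ≈ 5.4120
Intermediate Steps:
V(Z, U) = 1 (V(Z, U) = 5 - 4 = 1)
A = -631255/232917 (A = 15770*(-1/22835) - 24823*1/12291 = -3154/4567 - 103/51 = -631255/232917 ≈ -2.7102)
H(F) = 2*F (H(F) = F + 1*F = F + F = 2*F)
√(H(-1*(-16)) + A) = √(2*(-1*(-16)) - 631255/232917) = √(2*16 - 631255/232917) = √(32 - 631255/232917) = √(6822089/232917) = √1588980503613/232917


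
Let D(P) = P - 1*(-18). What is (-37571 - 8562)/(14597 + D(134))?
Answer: -46133/14749 ≈ -3.1279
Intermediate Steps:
D(P) = 18 + P (D(P) = P + 18 = 18 + P)
(-37571 - 8562)/(14597 + D(134)) = (-37571 - 8562)/(14597 + (18 + 134)) = -46133/(14597 + 152) = -46133/14749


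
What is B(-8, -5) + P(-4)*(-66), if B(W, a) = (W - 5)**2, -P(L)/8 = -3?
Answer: -1415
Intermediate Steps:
P(L) = 24 (P(L) = -8*(-3) = 24)
B(W, a) = (-5 + W)**2
B(-8, -5) + P(-4)*(-66) = (-5 - 8)**2 + 24*(-66) = (-13)**2 - 1584 = 169 - 1584 = -1415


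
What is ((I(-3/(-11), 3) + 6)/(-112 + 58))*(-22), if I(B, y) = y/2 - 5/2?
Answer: 55/27 ≈ 2.0370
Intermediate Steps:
I(B, y) = -5/2 + y/2 (I(B, y) = y*(½) - 5*½ = y/2 - 5/2 = -5/2 + y/2)
((I(-3/(-11), 3) + 6)/(-112 + 58))*(-22) = (((-5/2 + (½)*3) + 6)/(-112 + 58))*(-22) = (((-5/2 + 3/2) + 6)/(-54))*(-22) = ((-1 + 6)*(-1/54))*(-22) = (5*(-1/54))*(-22) = -5/54*(-22) = 55/27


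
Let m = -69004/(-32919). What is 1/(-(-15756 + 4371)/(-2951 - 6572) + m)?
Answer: 313487637/282342277 ≈ 1.1103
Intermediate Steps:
m = 69004/32919 (m = -69004*(-1/32919) = 69004/32919 ≈ 2.0962)
1/(-(-15756 + 4371)/(-2951 - 6572) + m) = 1/(-(-15756 + 4371)/(-2951 - 6572) + 69004/32919) = 1/(-(-11385)/(-9523) + 69004/32919) = 1/(-(-11385)*(-1)/9523 + 69004/32919) = 1/(-1*11385/9523 + 69004/32919) = 1/(-11385/9523 + 69004/32919) = 1/(282342277/313487637) = 313487637/282342277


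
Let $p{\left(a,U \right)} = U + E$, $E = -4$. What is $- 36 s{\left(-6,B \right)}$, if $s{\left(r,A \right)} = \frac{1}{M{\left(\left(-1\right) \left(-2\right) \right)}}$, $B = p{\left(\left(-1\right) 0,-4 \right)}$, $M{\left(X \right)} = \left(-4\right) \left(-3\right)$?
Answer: $-3$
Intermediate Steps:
$p{\left(a,U \right)} = -4 + U$ ($p{\left(a,U \right)} = U - 4 = -4 + U$)
$M{\left(X \right)} = 12$
$B = -8$ ($B = -4 - 4 = -8$)
$s{\left(r,A \right)} = \frac{1}{12}$
$- 36 s{\left(-6,B \right)} = \left(-36\right) \frac{1}{12} = -3$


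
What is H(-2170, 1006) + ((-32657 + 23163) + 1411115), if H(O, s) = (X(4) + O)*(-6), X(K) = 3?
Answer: 1414623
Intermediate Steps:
H(O, s) = -18 - 6*O (H(O, s) = (3 + O)*(-6) = -18 - 6*O)
H(-2170, 1006) + ((-32657 + 23163) + 1411115) = (-18 - 6*(-2170)) + ((-32657 + 23163) + 1411115) = (-18 + 13020) + (-9494 + 1411115) = 13002 + 1401621 = 1414623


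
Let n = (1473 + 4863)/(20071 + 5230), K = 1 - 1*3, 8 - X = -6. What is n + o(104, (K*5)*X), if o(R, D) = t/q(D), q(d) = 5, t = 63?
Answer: 1625643/126505 ≈ 12.850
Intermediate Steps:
X = 14 (X = 8 - 1*(-6) = 8 + 6 = 14)
K = -2 (K = 1 - 3 = -2)
o(R, D) = 63/5
n = 6336/25301 ≈ 0.25042
n + o(104, (K*5)*X) = 6336/25301 + 63/5 = 1625643/126505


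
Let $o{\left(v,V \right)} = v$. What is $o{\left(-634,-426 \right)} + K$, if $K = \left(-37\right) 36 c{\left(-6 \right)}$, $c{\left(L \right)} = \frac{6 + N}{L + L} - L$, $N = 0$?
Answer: $-7960$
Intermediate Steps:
$c{\left(L \right)} = - L + \frac{3}{L}$ ($c{\left(L \right)} = \frac{6 + 0}{L + L} - L = \frac{6}{2 L} - L = 6 \frac{1}{2 L} - L = \frac{3}{L} - L = - L + \frac{3}{L}$)
$K = -7326$ ($K = \left(-37\right) 36 \left(\left(-1\right) \left(-6\right) + \frac{3}{-6}\right) = - 1332 \left(6 + 3 \left(- \frac{1}{6}\right)\right) = - 1332 \left(6 - \frac{1}{2}\right) = \left(-1332\right) \frac{11}{2} = -7326$)
$o{\left(-634,-426 \right)} + K = -634 - 7326 = -7960$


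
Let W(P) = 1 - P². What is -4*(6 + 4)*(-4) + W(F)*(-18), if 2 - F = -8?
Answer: 1942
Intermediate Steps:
F = 10 (F = 2 - 1*(-8) = 2 + 8 = 10)
-4*(6 + 4)*(-4) + W(F)*(-18) = -4*(6 + 4)*(-4) + (1 - 1*10²)*(-18) = -4*10*(-4) + (1 - 1*100)*(-18) = -40*(-4) + (1 - 100)*(-18) = 160 - 99*(-18) = 160 + 1782 = 1942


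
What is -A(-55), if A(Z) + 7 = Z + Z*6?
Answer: 392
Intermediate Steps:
A(Z) = -7 + 7*Z (A(Z) = -7 + (Z + Z*6) = -7 + (Z + 6*Z) = -7 + 7*Z)
-A(-55) = -(-7 + 7*(-55)) = -(-7 - 385) = -1*(-392) = 392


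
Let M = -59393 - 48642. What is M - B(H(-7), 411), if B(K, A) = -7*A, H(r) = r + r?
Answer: -105158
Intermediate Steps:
H(r) = 2*r
M = -108035
M - B(H(-7), 411) = -108035 - (-7)*411 = -108035 - 1*(-2877) = -108035 + 2877 = -105158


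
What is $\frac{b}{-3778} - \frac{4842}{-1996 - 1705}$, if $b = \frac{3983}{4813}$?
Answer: $\frac{88029833705}{67297185314} \approx 1.3081$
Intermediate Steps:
$b = \frac{3983}{4813}$ ($b = 3983 \cdot \frac{1}{4813} = \frac{3983}{4813} \approx 0.82755$)
$\frac{b}{-3778} - \frac{4842}{-1996 - 1705} = \frac{3983}{4813 \left(-3778\right)} - \frac{4842}{-1996 - 1705} = \frac{3983}{4813} \left(- \frac{1}{3778}\right) - \frac{4842}{-1996 - 1705} = - \frac{3983}{18183514} - \frac{4842}{-3701} = - \frac{3983}{18183514} - - \frac{4842}{3701} = - \frac{3983}{18183514} + \frac{4842}{3701} = \frac{88029833705}{67297185314}$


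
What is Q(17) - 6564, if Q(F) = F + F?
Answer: -6530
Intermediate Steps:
Q(F) = 2*F
Q(17) - 6564 = 2*17 - 6564 = 34 - 6564 = -6530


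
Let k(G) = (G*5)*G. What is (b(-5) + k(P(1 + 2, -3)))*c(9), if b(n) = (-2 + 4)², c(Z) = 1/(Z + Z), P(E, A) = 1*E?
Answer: 49/18 ≈ 2.7222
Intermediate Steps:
P(E, A) = E
k(G) = 5*G² (k(G) = (5*G)*G = 5*G²)
c(Z) = 1/(2*Z)
b(n) = 4 (b(n) = 2² = 4)
(b(-5) + k(P(1 + 2, -3)))*c(9) = (4 + 5*(1 + 2)²)*((½)/9) = (4 + 5*3²)*((½)*(⅑)) = (4 + 5*9)*(1/18) = (4 + 45)*(1/18) = 49*(1/18) = 49/18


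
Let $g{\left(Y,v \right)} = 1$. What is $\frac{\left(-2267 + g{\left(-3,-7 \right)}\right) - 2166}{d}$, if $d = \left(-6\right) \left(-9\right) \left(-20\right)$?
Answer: $\frac{554}{135} \approx 4.1037$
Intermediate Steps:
$d = -1080$ ($d = 54 \left(-20\right) = -1080$)
$\frac{\left(-2267 + g{\left(-3,-7 \right)}\right) - 2166}{d} = \frac{\left(-2267 + 1\right) - 2166}{-1080} = \left(-2266 - 2166\right) \left(- \frac{1}{1080}\right) = \left(-4432\right) \left(- \frac{1}{1080}\right) = \frac{554}{135}$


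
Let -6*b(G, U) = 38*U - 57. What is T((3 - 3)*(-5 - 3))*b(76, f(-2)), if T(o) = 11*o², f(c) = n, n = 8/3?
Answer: 0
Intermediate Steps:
n = 8/3 (n = 8*(⅓) = 8/3 ≈ 2.6667)
f(c) = 8/3
b(G, U) = 19/2 - 19*U/3 (b(G, U) = -(38*U - 57)/6 = -(-57 + 38*U)/6 = 19/2 - 19*U/3)
T((3 - 3)*(-5 - 3))*b(76, f(-2)) = (11*((3 - 3)*(-5 - 3))²)*(19/2 - 19/3*8/3) = (11*(0*(-8))²)*(19/2 - 152/9) = (11*0²)*(-133/18) = (11*0)*(-133/18) = 0*(-133/18) = 0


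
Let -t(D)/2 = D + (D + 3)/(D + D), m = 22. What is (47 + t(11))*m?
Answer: 522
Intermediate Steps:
t(D) = -2*D - (3 + D)/D (t(D) = -2*(D + (D + 3)/(D + D)) = -2*(D + (3 + D)/((2*D))) = -2*(D + (3 + D)*(1/(2*D))) = -2*(D + (3 + D)/(2*D)) = -2*D - (3 + D)/D)
(47 + t(11))*m = (47 + (-1 - 3/11 - 2*11))*22 = (47 + (-1 - 3*1/11 - 22))*22 = (47 + (-1 - 3/11 - 22))*22 = (47 - 256/11)*22 = (261/11)*22 = 522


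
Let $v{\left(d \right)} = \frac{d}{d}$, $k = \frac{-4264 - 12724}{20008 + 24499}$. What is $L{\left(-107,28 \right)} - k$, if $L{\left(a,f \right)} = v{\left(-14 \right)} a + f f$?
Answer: $\frac{30148227}{44507} \approx 677.38$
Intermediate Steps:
$k = - \frac{16988}{44507} \approx -0.38169$
$v{\left(d \right)} = 1$
$L{\left(a,f \right)} = a + f^{2}$ ($L{\left(a,f \right)} = 1 a + f f = a + f^{2}$)
$L{\left(-107,28 \right)} - k = \left(-107 + 28^{2}\right) - - \frac{16988}{44507} = \left(-107 + 784\right) + \frac{16988}{44507} = 677 + \frac{16988}{44507} = \frac{30148227}{44507}$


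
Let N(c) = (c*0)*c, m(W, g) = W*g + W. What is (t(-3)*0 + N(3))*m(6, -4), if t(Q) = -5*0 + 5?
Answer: 0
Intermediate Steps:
m(W, g) = W + W*g
t(Q) = 5 (t(Q) = 0 + 5 = 5)
N(c) = 0 (N(c) = 0*c = 0)
(t(-3)*0 + N(3))*m(6, -4) = (5*0 + 0)*(6*(1 - 4)) = (0 + 0)*(6*(-3)) = 0*(-18) = 0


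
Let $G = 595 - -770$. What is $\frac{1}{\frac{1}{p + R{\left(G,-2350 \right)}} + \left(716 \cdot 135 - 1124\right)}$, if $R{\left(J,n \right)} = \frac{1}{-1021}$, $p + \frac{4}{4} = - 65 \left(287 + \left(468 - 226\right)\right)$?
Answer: $\frac{35108107}{3354088109331} \approx 1.0467 \cdot 10^{-5}$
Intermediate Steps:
$G = 1365$ ($G = 595 + 770 = 1365$)
$p = -34386$ ($p = -1 - 65 \left(287 + \left(468 - 226\right)\right) = -1 - 65 \left(287 + 242\right) = -1 - 34385 = -34386$)
$R{\left(J,n \right)} = - \frac{1}{1021}$
$\frac{1}{\frac{1}{p + R{\left(G,-2350 \right)}} + \left(716 \cdot 135 - 1124\right)} = \frac{1}{\frac{1}{-34386 - \frac{1}{1021}} + \left(716 \cdot 135 - 1124\right)} = \frac{1}{\frac{1}{- \frac{35108107}{1021}} + \left(96660 - 1124\right)} = \frac{1}{- \frac{1021}{35108107} + 95536} = \frac{1}{\frac{3354088109331}{35108107}} = \frac{35108107}{3354088109331}$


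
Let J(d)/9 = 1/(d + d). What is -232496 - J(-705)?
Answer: -109273117/470 ≈ -2.3250e+5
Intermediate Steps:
J(d) = 9/(2*d) (J(d) = 9/(d + d) = 9/((2*d)) = 9*(1/(2*d)) = 9/(2*d))
-232496 - J(-705) = -232496 - 9/(2*(-705)) = -232496 - 9*(-1)/(2*705) = -232496 - 1*(-3/470) = -232496 + 3/470 = -109273117/470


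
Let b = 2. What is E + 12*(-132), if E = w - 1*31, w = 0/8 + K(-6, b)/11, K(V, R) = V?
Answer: -17771/11 ≈ -1615.5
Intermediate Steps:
w = -6/11 (w = 0/8 - 6/11 = 0*(⅛) - 6*1/11 = 0 - 6/11 = -6/11 ≈ -0.54545)
E = -347/11 (E = -6/11 - 1*31 = -6/11 - 31 = -347/11 ≈ -31.545)
E + 12*(-132) = -347/11 + 12*(-132) = -347/11 - 1584 = -17771/11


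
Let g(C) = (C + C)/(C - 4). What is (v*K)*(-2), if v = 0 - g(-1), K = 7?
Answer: 28/5 ≈ 5.6000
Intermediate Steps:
g(C) = 2*C/(-4 + C) (g(C) = (2*C)/(-4 + C) = 2*C/(-4 + C))
v = -⅖ (v = 0 - 2*(-1)/(-4 - 1) = 0 - 2*(-1)/(-5) = 0 - 2*(-1)*(-1)/5 = 0 - 1*⅖ = 0 - ⅖ = -⅖ ≈ -0.40000)
(v*K)*(-2) = -⅖*7*(-2) = -14/5*(-2) = 28/5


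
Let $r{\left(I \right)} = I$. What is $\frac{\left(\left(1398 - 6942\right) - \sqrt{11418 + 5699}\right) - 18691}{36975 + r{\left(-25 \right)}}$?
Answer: $- \frac{4847}{7390} - \frac{\sqrt{17117}}{36950} \approx -0.65943$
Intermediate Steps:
$\frac{\left(\left(1398 - 6942\right) - \sqrt{11418 + 5699}\right) - 18691}{36975 + r{\left(-25 \right)}} = \frac{\left(\left(1398 - 6942\right) - \sqrt{11418 + 5699}\right) - 18691}{36975 - 25} = \frac{\left(\left(1398 - 6942\right) - \sqrt{17117}\right) - 18691}{36950} = \left(\left(-5544 - \sqrt{17117}\right) - 18691\right) \frac{1}{36950} = \left(-24235 - \sqrt{17117}\right) \frac{1}{36950} = - \frac{4847}{7390} - \frac{\sqrt{17117}}{36950}$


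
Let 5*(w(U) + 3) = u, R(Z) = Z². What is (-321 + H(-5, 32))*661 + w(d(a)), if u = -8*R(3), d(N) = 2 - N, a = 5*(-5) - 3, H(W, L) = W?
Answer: -1077517/5 ≈ -2.1550e+5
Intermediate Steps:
a = -28 (a = -25 - 3 = -28)
u = -72 (u = -8*3² = -8*9 = -72)
w(U) = -87/5 (w(U) = -3 + (⅕)*(-72) = -3 - 72/5 = -87/5)
(-321 + H(-5, 32))*661 + w(d(a)) = (-321 - 5)*661 - 87/5 = -326*661 - 87/5 = -215486 - 87/5 = -1077517/5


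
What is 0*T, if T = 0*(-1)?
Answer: 0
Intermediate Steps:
T = 0
0*T = 0*0 = 0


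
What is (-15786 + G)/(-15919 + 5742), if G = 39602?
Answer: -23816/10177 ≈ -2.3402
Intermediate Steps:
(-15786 + G)/(-15919 + 5742) = (-15786 + 39602)/(-15919 + 5742) = 23816/(-10177) = 23816*(-1/10177) = -23816/10177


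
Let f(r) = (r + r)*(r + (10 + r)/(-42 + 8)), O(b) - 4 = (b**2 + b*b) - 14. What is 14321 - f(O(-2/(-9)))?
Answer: 525148675/37179 ≈ 14125.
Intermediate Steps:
O(b) = -10 + 2*b**2 (O(b) = 4 + ((b**2 + b*b) - 14) = 4 + ((b**2 + b**2) - 14) = 4 + (2*b**2 - 14) = 4 + (-14 + 2*b**2) = -10 + 2*b**2)
f(r) = 2*r*(-5/17 + 33*r/34) (f(r) = (2*r)*(r + (10 + r)/(-34)) = (2*r)*(r + (10 + r)*(-1/34)) = (2*r)*(r + (-5/17 - r/34)) = (2*r)*(-5/17 + 33*r/34) = 2*r*(-5/17 + 33*r/34))
14321 - f(O(-2/(-9))) = 14321 - (-10 + 2*(-2/(-9))**2)*(-10 + 33*(-10 + 2*(-2/(-9))**2))/17 = 14321 - (-10 + 2*(-2*(-1/9))**2)*(-10 + 33*(-10 + 2*(-2*(-1/9))**2))/17 = 14321 - (-10 + 2*(2/9)**2)*(-10 + 33*(-10 + 2*(2/9)**2))/17 = 14321 - (-10 + 2*(4/81))*(-10 + 33*(-10 + 2*(4/81)))/17 = 14321 - (-10 + 8/81)*(-10 + 33*(-10 + 8/81))/17 = 14321 - (-802)*(-10 + 33*(-802/81))/(17*81) = 14321 - (-802)*(-10 - 8822/27)/(17*81) = 14321 - (-802)*(-9092)/(17*81*27) = 14321 - 1*7291784/37179 = 14321 - 7291784/37179 = 525148675/37179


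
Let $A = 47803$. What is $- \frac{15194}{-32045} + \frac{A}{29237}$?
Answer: $\frac{152005701}{72069205} \approx 2.1092$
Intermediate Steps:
$- \frac{15194}{-32045} + \frac{A}{29237} = - \frac{15194}{-32045} + \frac{47803}{29237} = \left(-15194\right) \left(- \frac{1}{32045}\right) + 47803 \cdot \frac{1}{29237} = \frac{15194}{32045} + \frac{47803}{29237} = \frac{152005701}{72069205}$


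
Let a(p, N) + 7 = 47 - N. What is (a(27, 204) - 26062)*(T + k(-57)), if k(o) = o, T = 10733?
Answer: -279988776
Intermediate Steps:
a(p, N) = 40 - N (a(p, N) = -7 + (47 - N) = 40 - N)
(a(27, 204) - 26062)*(T + k(-57)) = ((40 - 1*204) - 26062)*(10733 - 57) = ((40 - 204) - 26062)*10676 = (-164 - 26062)*10676 = -26226*10676 = -279988776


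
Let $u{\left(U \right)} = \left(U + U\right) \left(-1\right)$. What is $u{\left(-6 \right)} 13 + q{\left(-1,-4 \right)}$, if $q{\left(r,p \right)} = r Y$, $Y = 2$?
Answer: $154$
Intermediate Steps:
$q{\left(r,p \right)} = 2 r$ ($q{\left(r,p \right)} = r 2 = 2 r$)
$u{\left(U \right)} = - 2 U$ ($u{\left(U \right)} = 2 U \left(-1\right) = - 2 U$)
$u{\left(-6 \right)} 13 + q{\left(-1,-4 \right)} = \left(-2\right) \left(-6\right) 13 + 2 \left(-1\right) = 12 \cdot 13 - 2 = 156 - 2 = 154$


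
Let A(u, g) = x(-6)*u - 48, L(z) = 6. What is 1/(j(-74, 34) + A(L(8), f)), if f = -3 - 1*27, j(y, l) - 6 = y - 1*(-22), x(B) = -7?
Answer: -1/136 ≈ -0.0073529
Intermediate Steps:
j(y, l) = 28 + y (j(y, l) = 6 + (y - 1*(-22)) = 6 + (y + 22) = 6 + (22 + y) = 28 + y)
f = -30 (f = -3 - 27 = -30)
A(u, g) = -48 - 7*u (A(u, g) = -7*u - 48 = -48 - 7*u)
1/(j(-74, 34) + A(L(8), f)) = 1/((28 - 74) + (-48 - 7*6)) = 1/(-46 + (-48 - 42)) = 1/(-46 - 90) = 1/(-136) = -1/136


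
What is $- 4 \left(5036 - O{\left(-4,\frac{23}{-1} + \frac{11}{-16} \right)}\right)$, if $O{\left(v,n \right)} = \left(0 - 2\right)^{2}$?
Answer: $-20128$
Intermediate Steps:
$O{\left(v,n \right)} = 4$ ($O{\left(v,n \right)} = \left(-2\right)^{2} = 4$)
$- 4 \left(5036 - O{\left(-4,\frac{23}{-1} + \frac{11}{-16} \right)}\right) = - 4 \left(5036 - 4\right) = \left(-4\right) 5032 = -20128$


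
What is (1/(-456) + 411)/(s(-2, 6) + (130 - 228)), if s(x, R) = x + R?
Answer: -187415/42864 ≈ -4.3723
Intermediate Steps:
s(x, R) = R + x
(1/(-456) + 411)/(s(-2, 6) + (130 - 228)) = (1/(-456) + 411)/((6 - 2) + (130 - 228)) = (-1/456 + 411)/(4 - 98) = (187415/456)/(-94) = (187415/456)*(-1/94) = -187415/42864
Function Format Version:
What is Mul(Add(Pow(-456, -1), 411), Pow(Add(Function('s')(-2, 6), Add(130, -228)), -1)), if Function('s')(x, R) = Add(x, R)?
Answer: Rational(-187415, 42864) ≈ -4.3723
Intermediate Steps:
Function('s')(x, R) = Add(R, x)
Mul(Add(Pow(-456, -1), 411), Pow(Add(Function('s')(-2, 6), Add(130, -228)), -1)) = Mul(Add(Pow(-456, -1), 411), Pow(Add(Add(6, -2), Add(130, -228)), -1)) = Mul(Add(Rational(-1, 456), 411), Pow(Add(4, -98), -1)) = Mul(Rational(187415, 456), Pow(-94, -1)) = Mul(Rational(187415, 456), Rational(-1, 94)) = Rational(-187415, 42864)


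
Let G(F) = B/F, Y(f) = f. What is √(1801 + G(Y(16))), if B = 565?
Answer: √29381/4 ≈ 42.852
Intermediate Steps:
G(F) = 565/F
√(1801 + G(Y(16))) = √(1801 + 565/16) = √(29381/16) = √29381/4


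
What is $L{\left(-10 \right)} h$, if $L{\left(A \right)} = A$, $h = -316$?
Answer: $3160$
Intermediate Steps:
$L{\left(-10 \right)} h = \left(-10\right) \left(-316\right) = 3160$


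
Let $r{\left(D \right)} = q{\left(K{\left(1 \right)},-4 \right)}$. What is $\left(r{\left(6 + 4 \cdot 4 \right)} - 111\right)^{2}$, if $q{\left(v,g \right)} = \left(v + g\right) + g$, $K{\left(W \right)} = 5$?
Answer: $12996$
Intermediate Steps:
$q{\left(v,g \right)} = v + 2 g$ ($q{\left(v,g \right)} = \left(g + v\right) + g = v + 2 g$)
$r{\left(D \right)} = -3$ ($r{\left(D \right)} = 5 + 2 \left(-4\right) = 5 - 8 = -3$)
$\left(r{\left(6 + 4 \cdot 4 \right)} - 111\right)^{2} = \left(-3 - 111\right)^{2} = \left(-114\right)^{2} = 12996$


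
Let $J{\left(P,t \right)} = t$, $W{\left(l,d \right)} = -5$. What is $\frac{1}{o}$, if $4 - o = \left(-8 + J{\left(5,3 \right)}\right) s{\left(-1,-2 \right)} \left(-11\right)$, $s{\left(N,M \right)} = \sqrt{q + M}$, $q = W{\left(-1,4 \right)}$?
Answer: $\frac{4}{21191} + \frac{55 i \sqrt{7}}{21191} \approx 0.00018876 + 0.0068669 i$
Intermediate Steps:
$q = -5$
$s{\left(N,M \right)} = \sqrt{-5 + M}$
$o = 4 - 55 i \sqrt{7}$ ($o = 4 - \left(-8 + 3\right) \sqrt{-5 - 2} \left(-11\right) = 4 - - 5 \sqrt{-7} \left(-11\right) = 4 - - 5 i \sqrt{7} \left(-11\right) = 4 - 55 i \sqrt{7} \approx 4.0 - 145.52 i$)
$\frac{1}{o} = \frac{1}{4 - 55 i \sqrt{7}}$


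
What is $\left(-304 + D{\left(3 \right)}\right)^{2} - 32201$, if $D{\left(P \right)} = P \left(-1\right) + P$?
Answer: $60215$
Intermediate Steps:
$D{\left(P \right)} = 0$ ($D{\left(P \right)} = - P + P = 0$)
$\left(-304 + D{\left(3 \right)}\right)^{2} - 32201 = \left(-304 + 0\right)^{2} - 32201 = \left(-304\right)^{2} - 32201 = 92416 - 32201 = 60215$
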